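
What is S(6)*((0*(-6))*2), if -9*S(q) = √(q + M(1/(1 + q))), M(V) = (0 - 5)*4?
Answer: 0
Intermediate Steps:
M(V) = -20 (M(V) = -5*4 = -20)
S(q) = -√(-20 + q)/9 (S(q) = -√(q - 20)/9 = -√(-20 + q)/9)
S(6)*((0*(-6))*2) = (-√(-20 + 6)/9)*((0*(-6))*2) = (-I*√14/9)*(0*2) = -I*√14/9*0 = 0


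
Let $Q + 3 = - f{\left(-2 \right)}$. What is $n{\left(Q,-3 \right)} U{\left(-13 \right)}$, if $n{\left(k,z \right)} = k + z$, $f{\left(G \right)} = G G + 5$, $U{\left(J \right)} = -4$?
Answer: $60$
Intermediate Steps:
$f{\left(G \right)} = 5 + G^{2}$ ($f{\left(G \right)} = G^{2} + 5 = 5 + G^{2}$)
$Q = -12$ ($Q = -3 - \left(5 + \left(-2\right)^{2}\right) = -3 - \left(5 + 4\right) = -3 - 9 = -12$)
$n{\left(Q,-3 \right)} U{\left(-13 \right)} = \left(-12 - 3\right) \left(-4\right) = \left(-15\right) \left(-4\right) = 60$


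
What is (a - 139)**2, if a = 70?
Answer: 4761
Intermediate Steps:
(a - 139)**2 = (70 - 139)**2 = (-69)**2 = 4761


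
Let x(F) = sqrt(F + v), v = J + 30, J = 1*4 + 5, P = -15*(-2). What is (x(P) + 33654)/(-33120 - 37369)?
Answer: -33654/70489 - sqrt(69)/70489 ≈ -0.47755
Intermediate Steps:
P = 30
J = 9 (J = 4 + 5 = 9)
v = 39 (v = 9 + 30 = 39)
x(F) = sqrt(39 + F) (x(F) = sqrt(F + 39) = sqrt(39 + F))
(x(P) + 33654)/(-33120 - 37369) = (sqrt(39 + 30) + 33654)/(-33120 - 37369) = (sqrt(69) + 33654)/(-70489) = (33654 + sqrt(69))*(-1/70489) = -33654/70489 - sqrt(69)/70489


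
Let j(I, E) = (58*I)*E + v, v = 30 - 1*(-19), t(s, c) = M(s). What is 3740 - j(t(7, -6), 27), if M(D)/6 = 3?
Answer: -24497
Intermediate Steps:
M(D) = 18 (M(D) = 6*3 = 18)
t(s, c) = 18
v = 49 (v = 30 + 19 = 49)
j(I, E) = 49 + 58*E*I (j(I, E) = (58*I)*E + 49 = 58*E*I + 49 = 49 + 58*E*I)
3740 - j(t(7, -6), 27) = 3740 - (49 + 58*27*18) = 3740 - (49 + 28188) = 3740 - 1*28237 = 3740 - 28237 = -24497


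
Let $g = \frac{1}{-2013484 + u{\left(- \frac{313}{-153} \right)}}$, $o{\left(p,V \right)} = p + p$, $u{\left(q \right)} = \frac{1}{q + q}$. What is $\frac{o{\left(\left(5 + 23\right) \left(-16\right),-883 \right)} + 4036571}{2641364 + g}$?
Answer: $\frac{5086729550645925}{3329283035132858} \approx 1.5279$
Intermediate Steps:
$u{\left(q \right)} = \frac{1}{2 q}$
$o{\left(p,V \right)} = 2 p$
$g = - \frac{626}{1260440831}$ ($g = \frac{1}{-2013484 + \frac{1}{2 \left(- \frac{313}{-153}\right)}} = \frac{1}{-2013484 + \frac{1}{2 \left(\left(-313\right) \left(- \frac{1}{153}\right)\right)}} = \frac{1}{-2013484 + \frac{1}{2 \cdot \frac{313}{153}}} = \frac{1}{-2013484 + \frac{1}{2} \cdot \frac{153}{313}} = \frac{1}{-2013484 + \frac{153}{626}} = \frac{1}{- \frac{1260440831}{626}} = - \frac{626}{1260440831} \approx -4.9665 \cdot 10^{-7}$)
$\frac{o{\left(\left(5 + 23\right) \left(-16\right),-883 \right)} + 4036571}{2641364 + g} = \frac{2 \left(5 + 23\right) \left(-16\right) + 4036571}{2641364 - \frac{626}{1260440831}} = \frac{2 \cdot 28 \left(-16\right) + 4036571}{\frac{3329283035132858}{1260440831}} = \left(2 \left(-448\right) + 4036571\right) \frac{1260440831}{3329283035132858} = \left(-896 + 4036571\right) \frac{1260440831}{3329283035132858} = 4035675 \cdot \frac{1260440831}{3329283035132858} = \frac{5086729550645925}{3329283035132858}$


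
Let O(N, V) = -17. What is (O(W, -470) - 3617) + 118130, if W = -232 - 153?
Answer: 114496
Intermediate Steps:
W = -385
(O(W, -470) - 3617) + 118130 = (-17 - 3617) + 118130 = -3634 + 118130 = 114496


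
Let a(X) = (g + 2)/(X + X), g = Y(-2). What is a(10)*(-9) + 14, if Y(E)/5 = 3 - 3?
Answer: 131/10 ≈ 13.100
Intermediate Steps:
Y(E) = 0 (Y(E) = 5*(3 - 3) = 5*0 = 0)
g = 0
a(X) = 1/X (a(X) = (0 + 2)/(X + X) = 2/((2*X)) = 2*(1/(2*X)) = 1/X)
a(10)*(-9) + 14 = -9/10 + 14 = 131/10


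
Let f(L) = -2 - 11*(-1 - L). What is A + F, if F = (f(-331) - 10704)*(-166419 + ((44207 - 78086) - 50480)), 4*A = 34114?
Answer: 7190323873/2 ≈ 3.5952e+9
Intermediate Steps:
f(L) = 9 + 11*L (f(L) = -2 + (11 + 11*L) = 9 + 11*L)
A = 17057/2 (A = (¼)*34114 = 17057/2 ≈ 8528.5)
F = 3595153408 (F = ((9 + 11*(-331)) - 10704)*(-166419 + ((44207 - 78086) - 50480)) = ((9 - 3641) - 10704)*(-166419 + (-33879 - 50480)) = (-3632 - 10704)*(-166419 - 84359) = -14336*(-250778) = 3595153408)
A + F = 17057/2 + 3595153408 = 7190323873/2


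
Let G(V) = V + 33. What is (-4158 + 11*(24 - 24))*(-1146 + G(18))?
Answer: 4553010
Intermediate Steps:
G(V) = 33 + V
(-4158 + 11*(24 - 24))*(-1146 + G(18)) = (-4158 + 11*(24 - 24))*(-1146 + (33 + 18)) = (-4158 + 11*0)*(-1146 + 51) = (-4158 + 0)*(-1095) = -4158*(-1095) = 4553010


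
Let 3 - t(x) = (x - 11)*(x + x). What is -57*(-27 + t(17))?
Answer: 12996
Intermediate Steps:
t(x) = 3 - 2*x*(-11 + x) (t(x) = 3 - (x - 11)*(x + x) = 3 - (-11 + x)*2*x = 3 - 2*x*(-11 + x))
-57*(-27 + t(17)) = -57*(-27 + (3 - 2*17² + 22*17)) = -57*(-27 + (3 - 2*289 + 374)) = -57*(-27 + (3 - 578 + 374)) = -57*(-27 - 201) = -57*(-228) = 12996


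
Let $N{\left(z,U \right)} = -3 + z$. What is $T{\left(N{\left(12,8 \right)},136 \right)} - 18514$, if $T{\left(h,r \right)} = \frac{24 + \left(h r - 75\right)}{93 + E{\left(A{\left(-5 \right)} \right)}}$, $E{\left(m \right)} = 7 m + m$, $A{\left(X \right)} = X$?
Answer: $- \frac{980069}{53} \approx -18492.0$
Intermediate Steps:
$E{\left(m \right)} = 8 m$
$T{\left(h,r \right)} = - \frac{51}{53} + \frac{h r}{53}$ ($T{\left(h,r \right)} = \frac{24 + \left(h r - 75\right)}{93 + 8 \left(-5\right)} = \frac{24 + \left(-75 + h r\right)}{93 - 40} = \frac{-51 + h r}{53} = \left(-51 + h r\right) \frac{1}{53} = - \frac{51}{53} + \frac{h r}{53}$)
$T{\left(N{\left(12,8 \right)},136 \right)} - 18514 = \left(- \frac{51}{53} + \frac{1}{53} \left(-3 + 12\right) 136\right) - 18514 = \left(- \frac{51}{53} + \frac{1}{53} \cdot 9 \cdot 136\right) - 18514 = \left(- \frac{51}{53} + \frac{1224}{53}\right) - 18514 = \frac{1173}{53} - 18514 = - \frac{980069}{53}$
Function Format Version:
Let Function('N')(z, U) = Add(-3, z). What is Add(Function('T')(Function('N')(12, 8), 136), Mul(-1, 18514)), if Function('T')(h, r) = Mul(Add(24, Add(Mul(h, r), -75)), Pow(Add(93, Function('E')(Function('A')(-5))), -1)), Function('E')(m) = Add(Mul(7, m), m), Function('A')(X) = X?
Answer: Rational(-980069, 53) ≈ -18492.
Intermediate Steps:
Function('E')(m) = Mul(8, m)
Function('T')(h, r) = Add(Rational(-51, 53), Mul(Rational(1, 53), h, r)) (Function('T')(h, r) = Mul(Add(24, Add(Mul(h, r), -75)), Pow(Add(93, Mul(8, -5)), -1)) = Mul(Add(24, Add(-75, Mul(h, r))), Pow(Add(93, -40), -1)) = Mul(Add(-51, Mul(h, r)), Pow(53, -1)) = Mul(Add(-51, Mul(h, r)), Rational(1, 53)) = Add(Rational(-51, 53), Mul(Rational(1, 53), h, r)))
Add(Function('T')(Function('N')(12, 8), 136), Mul(-1, 18514)) = Add(Add(Rational(-51, 53), Mul(Rational(1, 53), Add(-3, 12), 136)), Mul(-1, 18514)) = Add(Add(Rational(-51, 53), Mul(Rational(1, 53), 9, 136)), -18514) = Add(Add(Rational(-51, 53), Rational(1224, 53)), -18514) = Add(Rational(1173, 53), -18514) = Rational(-980069, 53)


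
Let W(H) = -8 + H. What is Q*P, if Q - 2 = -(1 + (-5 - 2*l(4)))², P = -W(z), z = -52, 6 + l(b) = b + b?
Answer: -3720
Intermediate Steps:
l(b) = -6 + 2*b (l(b) = -6 + (b + b) = -6 + 2*b)
P = 60 (P = -(-8 - 52) = -1*(-60) = 60)
Q = -62 (Q = 2 - (1 + (-5 - 2*(-6 + 2*4)))² = 2 - (1 + (-5 - 2*(-6 + 8)))² = 2 - (1 + (-5 - 2*2))² = 2 - (1 + (-5 - 4))² = 2 - (1 - 9)² = 2 - 1*(-8)² = 2 - 1*64 = 2 - 64 = -62)
Q*P = -62*60 = -3720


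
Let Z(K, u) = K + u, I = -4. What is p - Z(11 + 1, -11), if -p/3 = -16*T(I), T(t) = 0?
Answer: -1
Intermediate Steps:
p = 0 (p = -(-48)*0 = -3*0 = 0)
p - Z(11 + 1, -11) = 0 - ((11 + 1) - 11) = 0 - (12 - 11) = 0 - 1*1 = 0 - 1 = -1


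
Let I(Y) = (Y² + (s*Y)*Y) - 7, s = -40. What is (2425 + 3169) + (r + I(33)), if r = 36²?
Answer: -35588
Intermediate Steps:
I(Y) = -7 - 39*Y² (I(Y) = (Y² + (-40*Y)*Y) - 7 = (Y² - 40*Y²) - 7 = -39*Y² - 7 = -7 - 39*Y²)
r = 1296
(2425 + 3169) + (r + I(33)) = (2425 + 3169) + (1296 + (-7 - 39*33²)) = 5594 + (1296 + (-7 - 39*1089)) = 5594 + (1296 + (-7 - 42471)) = 5594 + (1296 - 42478) = 5594 - 41182 = -35588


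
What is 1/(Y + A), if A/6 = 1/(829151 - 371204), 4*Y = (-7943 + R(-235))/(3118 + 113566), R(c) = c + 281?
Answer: -71246783664/1204535681 ≈ -59.149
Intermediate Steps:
R(c) = 281 + c
Y = -7897/466736 (Y = ((-7943 + (281 - 235))/(3118 + 113566))/4 = ((-7943 + 46)/116684)/4 = (-7897*1/116684)/4 = (¼)*(-7897/116684) = -7897/466736 ≈ -0.016920)
A = 2/152649 (A = 6/(829151 - 371204) = 6/457947 = 6*(1/457947) = 2/152649 ≈ 1.3102e-5)
1/(Y + A) = 1/(-7897/466736 + 2/152649) = 1/(-1204535681/71246783664) = -71246783664/1204535681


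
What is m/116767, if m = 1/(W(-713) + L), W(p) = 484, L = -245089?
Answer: -1/28561792035 ≈ -3.5012e-11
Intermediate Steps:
m = -1/244605 (m = 1/(484 - 245089) = 1/(-244605) = -1/244605 ≈ -4.0882e-6)
m/116767 = -1/244605/116767 = -1/244605*1/116767 = -1/28561792035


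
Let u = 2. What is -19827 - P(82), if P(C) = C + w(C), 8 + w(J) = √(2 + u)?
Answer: -19903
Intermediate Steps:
w(J) = -6 (w(J) = -8 + √(2 + 2) = -8 + √4 = -8 + 2 = -6)
P(C) = -6 + C (P(C) = C - 6 = -6 + C)
-19827 - P(82) = -19827 - (-6 + 82) = -19827 - 1*76 = -19827 - 76 = -19903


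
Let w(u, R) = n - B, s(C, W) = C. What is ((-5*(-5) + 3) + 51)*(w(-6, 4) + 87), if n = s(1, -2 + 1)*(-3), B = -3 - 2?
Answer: 7031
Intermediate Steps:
B = -5
n = -3 (n = 1*(-3) = -3)
w(u, R) = 2 (w(u, R) = -3 - 1*(-5) = -3 + 5 = 2)
((-5*(-5) + 3) + 51)*(w(-6, 4) + 87) = ((-5*(-5) + 3) + 51)*(2 + 87) = ((25 + 3) + 51)*89 = (28 + 51)*89 = 79*89 = 7031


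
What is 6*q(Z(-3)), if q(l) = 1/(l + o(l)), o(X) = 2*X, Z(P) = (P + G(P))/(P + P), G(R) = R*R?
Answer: -2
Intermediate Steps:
G(R) = R²
Z(P) = (P + P²)/(2*P) (Z(P) = (P + P²)/(P + P) = (P + P²)/((2*P)) = (P + P²)*(1/(2*P)) = (P + P²)/(2*P))
q(l) = 1/(3*l) (q(l) = 1/(l + 2*l) = 1/(3*l))
6*q(Z(-3)) = 6*(1/(3*(½ + (½)*(-3)))) = 6*(1/(3*(½ - 3/2))) = 6*((⅓)/(-1)) = 6*((⅓)*(-1)) = 6*(-⅓) = -2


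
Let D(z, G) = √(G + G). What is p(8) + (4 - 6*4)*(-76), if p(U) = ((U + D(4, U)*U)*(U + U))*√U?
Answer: 1520 + 1280*√2 ≈ 3330.2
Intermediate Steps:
D(z, G) = √2*√G (D(z, G) = √(2*G) = √2*√G)
p(U) = 2*U^(3/2)*(U + √2*U^(3/2)) (p(U) = ((U + (√2*√U)*U)*(U + U))*√U = ((U + √2*U^(3/2))*(2*U))*√U = (2*U*(U + √2*U^(3/2)))*√U = 2*U^(3/2)*(U + √2*U^(3/2)))
p(8) + (4 - 6*4)*(-76) = (2*8^(5/2) + 2*√2*8³) + (4 - 6*4)*(-76) = (2*(128*√2) + 2*√2*512) + (4 - 24)*(-76) = (256*√2 + 1024*√2) - 20*(-76) = 1280*√2 + 1520 = 1520 + 1280*√2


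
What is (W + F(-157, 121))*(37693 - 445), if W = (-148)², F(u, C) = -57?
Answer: 813757056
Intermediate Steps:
W = 21904
(W + F(-157, 121))*(37693 - 445) = (21904 - 57)*(37693 - 445) = 21847*37248 = 813757056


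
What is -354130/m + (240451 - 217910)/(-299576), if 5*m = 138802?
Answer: -266786490141/20790873976 ≈ -12.832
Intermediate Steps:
m = 138802/5 (m = (1/5)*138802 = 138802/5 ≈ 27760.)
-354130/m + (240451 - 217910)/(-299576) = -354130/138802/5 + (240451 - 217910)/(-299576) = -354130*5/138802 + 22541*(-1/299576) = -885325/69401 - 22541/299576 = -266786490141/20790873976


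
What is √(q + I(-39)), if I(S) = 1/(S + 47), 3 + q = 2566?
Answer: √41010/4 ≈ 50.627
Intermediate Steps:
q = 2563 (q = -3 + 2566 = 2563)
I(S) = 1/(47 + S)
√(q + I(-39)) = √(2563 + 1/(47 - 39)) = √(2563 + 1/8) = √(2563 + ⅛) = √(20505/8) = √41010/4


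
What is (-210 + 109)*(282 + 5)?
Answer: -28987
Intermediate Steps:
(-210 + 109)*(282 + 5) = -101*287 = -28987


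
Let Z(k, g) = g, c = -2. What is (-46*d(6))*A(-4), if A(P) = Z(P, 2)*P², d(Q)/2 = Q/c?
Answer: 8832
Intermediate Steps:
d(Q) = -Q (d(Q) = 2*(Q/(-2)) = 2*(Q*(-½)) = 2*(-Q/2) = -Q)
A(P) = 2*P²
(-46*d(6))*A(-4) = (-(-46)*6)*(2*(-4)²) = (-46*(-6))*(2*16) = 276*32 = 8832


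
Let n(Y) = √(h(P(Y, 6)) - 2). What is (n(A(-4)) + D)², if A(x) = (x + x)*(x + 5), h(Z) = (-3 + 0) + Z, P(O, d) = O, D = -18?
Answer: (18 - I*√13)² ≈ 311.0 - 129.8*I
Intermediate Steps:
h(Z) = -3 + Z
A(x) = 2*x*(5 + x) (A(x) = (2*x)*(5 + x) = 2*x*(5 + x))
n(Y) = √(-5 + Y) (n(Y) = √((-3 + Y) - 2) = √(-5 + Y))
(n(A(-4)) + D)² = (√(-5 + 2*(-4)*(5 - 4)) - 18)² = (√(-5 + 2*(-4)*1) - 18)² = (√(-5 - 8) - 18)² = (√(-13) - 18)² = (I*√13 - 18)² = (-18 + I*√13)²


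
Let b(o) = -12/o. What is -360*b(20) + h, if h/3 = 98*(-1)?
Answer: -78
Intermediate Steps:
h = -294 (h = 3*(98*(-1)) = 3*(-98) = -294)
-360*b(20) + h = -(-4320)/20 - 294 = -360*(-⅗) - 294 = 216 - 294 = -78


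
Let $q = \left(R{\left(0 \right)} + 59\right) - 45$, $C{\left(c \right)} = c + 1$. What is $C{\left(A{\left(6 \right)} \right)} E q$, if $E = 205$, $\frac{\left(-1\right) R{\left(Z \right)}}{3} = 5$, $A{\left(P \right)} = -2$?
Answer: $205$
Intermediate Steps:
$C{\left(c \right)} = 1 + c$
$R{\left(Z \right)} = -15$ ($R{\left(Z \right)} = \left(-3\right) 5 = -15$)
$q = -1$ ($q = \left(-15 + 59\right) - 45 = 44 - 45 = -1$)
$C{\left(A{\left(6 \right)} \right)} E q = \left(1 - 2\right) 205 \left(-1\right) = \left(-1\right) 205 \left(-1\right) = \left(-205\right) \left(-1\right) = 205$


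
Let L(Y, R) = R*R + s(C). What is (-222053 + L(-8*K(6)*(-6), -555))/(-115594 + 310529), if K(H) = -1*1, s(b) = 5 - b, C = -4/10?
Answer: 429887/974675 ≈ 0.44106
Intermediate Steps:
C = -2/5 (C = -4*1/10 = -2/5 ≈ -0.40000)
K(H) = -1
L(Y, R) = 27/5 + R**2 (L(Y, R) = R*R + (5 - 1*(-2/5)) = R**2 + (5 + 2/5) = R**2 + 27/5 = 27/5 + R**2)
(-222053 + L(-8*K(6)*(-6), -555))/(-115594 + 310529) = (-222053 + (27/5 + (-555)**2))/(-115594 + 310529) = (-222053 + (27/5 + 308025))/194935 = (-222053 + 1540152/5)*(1/194935) = (429887/5)*(1/194935) = 429887/974675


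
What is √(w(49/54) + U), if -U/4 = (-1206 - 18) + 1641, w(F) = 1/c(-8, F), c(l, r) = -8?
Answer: I*√26690/4 ≈ 40.843*I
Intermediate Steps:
w(F) = -⅛ (w(F) = 1/(-8) = -⅛)
U = -1668 (U = -4*((-1206 - 18) + 1641) = -4*(-1224 + 1641) = -4*417 = -1668)
√(w(49/54) + U) = √(-⅛ - 1668) = √(-13345/8) = I*√26690/4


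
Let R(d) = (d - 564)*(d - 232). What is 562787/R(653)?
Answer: 562787/37469 ≈ 15.020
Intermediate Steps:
R(d) = (-564 + d)*(-232 + d)
562787/R(653) = 562787/(130848 + 653² - 796*653) = 562787/(130848 + 426409 - 519788) = 562787/37469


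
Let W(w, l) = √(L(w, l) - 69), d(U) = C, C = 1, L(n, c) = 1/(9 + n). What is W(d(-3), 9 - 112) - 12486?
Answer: -12486 + I*√6890/10 ≈ -12486.0 + 8.3006*I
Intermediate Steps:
d(U) = 1
W(w, l) = √(-69 + 1/(9 + w)) (W(w, l) = √(1/(9 + w) - 69) = √(-69 + 1/(9 + w)))
W(d(-3), 9 - 112) - 12486 = √((-620 - 69*1)/(9 + 1)) - 12486 = √((-620 - 69)/10) - 12486 = √((⅒)*(-689)) - 12486 = √(-689/10) - 12486 = I*√6890/10 - 12486 = -12486 + I*√6890/10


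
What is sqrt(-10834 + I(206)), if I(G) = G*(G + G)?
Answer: sqrt(74038) ≈ 272.10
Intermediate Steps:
I(G) = 2*G**2 (I(G) = G*(2*G) = 2*G**2)
sqrt(-10834 + I(206)) = sqrt(-10834 + 2*206**2) = sqrt(-10834 + 2*42436) = sqrt(-10834 + 84872) = sqrt(74038)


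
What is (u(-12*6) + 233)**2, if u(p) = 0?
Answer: 54289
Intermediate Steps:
(u(-12*6) + 233)**2 = (0 + 233)**2 = 233**2 = 54289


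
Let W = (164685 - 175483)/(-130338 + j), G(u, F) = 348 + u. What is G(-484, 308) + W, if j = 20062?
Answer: -7493369/55138 ≈ -135.90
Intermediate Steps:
W = 5399/55138 (W = (164685 - 175483)/(-130338 + 20062) = -10798/(-110276) = -10798*(-1/110276) = 5399/55138 ≈ 0.097918)
G(-484, 308) + W = (348 - 484) + 5399/55138 = -136 + 5399/55138 = -7493369/55138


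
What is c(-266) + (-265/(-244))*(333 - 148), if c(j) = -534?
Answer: -81271/244 ≈ -333.08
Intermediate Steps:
c(-266) + (-265/(-244))*(333 - 148) = -534 + (-265/(-244))*(333 - 148) = -534 - 265*(-1/244)*185 = -534 + (265/244)*185 = -534 + 49025/244 = -81271/244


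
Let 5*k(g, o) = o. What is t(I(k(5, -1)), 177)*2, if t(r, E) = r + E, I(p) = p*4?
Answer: 1762/5 ≈ 352.40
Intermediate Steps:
k(g, o) = o/5
I(p) = 4*p
t(r, E) = E + r
t(I(k(5, -1)), 177)*2 = (177 + 4*((1/5)*(-1)))*2 = (177 + 4*(-1/5))*2 = (177 - 4/5)*2 = (881/5)*2 = 1762/5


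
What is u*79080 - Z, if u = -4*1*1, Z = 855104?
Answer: -1171424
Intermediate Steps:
u = -4 (u = -4*1 = -4)
u*79080 - Z = -4*79080 - 1*855104 = -316320 - 855104 = -1171424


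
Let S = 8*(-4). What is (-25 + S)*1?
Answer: -57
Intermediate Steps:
S = -32
(-25 + S)*1 = (-25 - 32)*1 = -57*1 = -57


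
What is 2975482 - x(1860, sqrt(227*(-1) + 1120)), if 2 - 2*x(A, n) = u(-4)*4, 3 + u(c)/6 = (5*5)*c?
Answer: 2974245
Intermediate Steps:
u(c) = -18 + 150*c (u(c) = -18 + 6*((5*5)*c) = -18 + 6*(25*c) = -18 + 150*c)
x(A, n) = 1237 (x(A, n) = 1 - (-18 + 150*(-4))*4/2 = 1 - (-18 - 600)*4/2 = 1 - (-309)*4 = 1 - 1/2*(-2472) = 1 + 1236 = 1237)
2975482 - x(1860, sqrt(227*(-1) + 1120)) = 2975482 - 1*1237 = 2975482 - 1237 = 2974245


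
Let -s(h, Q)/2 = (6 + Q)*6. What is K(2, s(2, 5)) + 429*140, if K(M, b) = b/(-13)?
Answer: 780912/13 ≈ 60070.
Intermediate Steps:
s(h, Q) = -72 - 12*Q (s(h, Q) = -2*(6 + Q)*6 = -2*(36 + 6*Q) = -72 - 12*Q)
K(M, b) = -b/13 (K(M, b) = b*(-1/13) = -b/13)
K(2, s(2, 5)) + 429*140 = -(-72 - 12*5)/13 + 429*140 = -(-72 - 60)/13 + 60060 = -1/13*(-132) + 60060 = 132/13 + 60060 = 780912/13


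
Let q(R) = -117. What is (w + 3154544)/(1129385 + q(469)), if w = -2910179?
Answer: 244365/1129268 ≈ 0.21639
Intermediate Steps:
(w + 3154544)/(1129385 + q(469)) = (-2910179 + 3154544)/(1129385 - 117) = 244365/1129268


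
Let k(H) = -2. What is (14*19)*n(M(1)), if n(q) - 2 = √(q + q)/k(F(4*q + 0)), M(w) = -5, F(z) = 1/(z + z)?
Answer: 532 - 133*I*√10 ≈ 532.0 - 420.58*I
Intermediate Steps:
F(z) = 1/(2*z)
n(q) = 2 - √2*√q/2 (n(q) = 2 + √(q + q)/(-2) = 2 + √(2*q)*(-½) = 2 + (√2*√q)*(-½) = 2 - √2*√q/2)
(14*19)*n(M(1)) = (14*19)*(2 - √2*√(-5)/2) = 266*(2 - √2*I*√5/2) = 266*(2 - I*√10/2) = 532 - 133*I*√10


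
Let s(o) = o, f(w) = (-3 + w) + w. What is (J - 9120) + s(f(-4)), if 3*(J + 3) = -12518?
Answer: -39920/3 ≈ -13307.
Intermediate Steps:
f(w) = -3 + 2*w
J = -12527/3 (J = -3 + (1/3)*(-12518) = -3 - 12518/3 = -12527/3 ≈ -4175.7)
(J - 9120) + s(f(-4)) = (-12527/3 - 9120) + (-3 + 2*(-4)) = -39887/3 + (-3 - 8) = -39887/3 - 11 = -39920/3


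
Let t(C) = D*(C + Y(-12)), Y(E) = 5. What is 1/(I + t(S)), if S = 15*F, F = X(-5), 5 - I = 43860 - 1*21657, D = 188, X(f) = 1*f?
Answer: -1/35358 ≈ -2.8282e-5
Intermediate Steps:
X(f) = f
I = -22198 (I = 5 - (43860 - 1*21657) = 5 - (43860 - 21657) = 5 - 1*22203 = 5 - 22203 = -22198)
F = -5
S = -75 (S = 15*(-5) = -75)
t(C) = 940 + 188*C (t(C) = 188*(C + 5) = 188*(5 + C) = 940 + 188*C)
1/(I + t(S)) = 1/(-22198 + (940 + 188*(-75))) = 1/(-22198 + (940 - 14100)) = 1/(-22198 - 13160) = 1/(-35358) = -1/35358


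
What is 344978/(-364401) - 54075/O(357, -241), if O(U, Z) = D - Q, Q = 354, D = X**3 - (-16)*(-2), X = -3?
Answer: 2794644023/21499659 ≈ 129.99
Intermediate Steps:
D = -59 (D = (-3)**3 - (-16)*(-2) = -27 - 4*8 = -27 - 32 = -59)
O(U, Z) = -413 (O(U, Z) = -59 - 1*354 = -59 - 354 = -413)
344978/(-364401) - 54075/O(357, -241) = 344978/(-364401) - 54075/(-413) = 344978*(-1/364401) - 54075*(-1/413) = -344978/364401 + 7725/59 = 2794644023/21499659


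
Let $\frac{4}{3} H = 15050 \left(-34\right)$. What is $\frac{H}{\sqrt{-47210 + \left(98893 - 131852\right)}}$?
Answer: $\frac{127925 i \sqrt{80169}}{26723} \approx 1355.4 i$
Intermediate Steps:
$H = -383775$ ($H = \frac{3 \cdot 15050 \left(-34\right)}{4} = \frac{3}{4} \left(-511700\right) = -383775$)
$\frac{H}{\sqrt{-47210 + \left(98893 - 131852\right)}} = - \frac{383775}{\sqrt{-47210 + \left(98893 - 131852\right)}} = - \frac{383775}{\sqrt{-47210 - 32959}} = - \frac{383775}{\sqrt{-80169}} = - \frac{383775}{i \sqrt{80169}} = - 383775 \left(- \frac{i \sqrt{80169}}{80169}\right) = \frac{127925 i \sqrt{80169}}{26723}$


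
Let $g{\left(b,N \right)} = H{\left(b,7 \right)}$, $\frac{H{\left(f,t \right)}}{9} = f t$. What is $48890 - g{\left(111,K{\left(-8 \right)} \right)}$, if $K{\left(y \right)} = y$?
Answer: $41897$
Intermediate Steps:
$H{\left(f,t \right)} = 9 f t$
$g{\left(b,N \right)} = 63 b$ ($g{\left(b,N \right)} = 9 b 7 = 63 b$)
$48890 - g{\left(111,K{\left(-8 \right)} \right)} = 48890 - 63 \cdot 111 = 48890 - 6993 = 41897$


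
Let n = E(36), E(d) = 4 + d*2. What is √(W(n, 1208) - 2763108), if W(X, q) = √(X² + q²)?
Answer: 2*√(-690777 + √91565) ≈ 1661.9*I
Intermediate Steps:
E(d) = 4 + 2*d
n = 76 (n = 4 + 2*36 = 4 + 72 = 76)
√(W(n, 1208) - 2763108) = √(√(76² + 1208²) - 2763108) = √(√(5776 + 1459264) - 2763108) = √(√1465040 - 2763108) = √(4*√91565 - 2763108) = √(-2763108 + 4*√91565)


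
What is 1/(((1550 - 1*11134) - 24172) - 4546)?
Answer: -1/38302 ≈ -2.6108e-5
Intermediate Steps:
1/(((1550 - 1*11134) - 24172) - 4546) = 1/(((1550 - 11134) - 24172) - 4546) = 1/((-9584 - 24172) - 4546) = 1/(-33756 - 4546) = 1/(-38302) = -1/38302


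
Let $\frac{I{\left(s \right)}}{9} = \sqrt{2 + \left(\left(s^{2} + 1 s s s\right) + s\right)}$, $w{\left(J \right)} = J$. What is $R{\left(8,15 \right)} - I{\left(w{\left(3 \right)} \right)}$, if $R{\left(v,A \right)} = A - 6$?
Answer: $9 - 9 \sqrt{41} \approx -48.628$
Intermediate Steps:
$I{\left(s \right)} = 9 \sqrt{2 + s + s^{2} + s^{3}}$ ($I{\left(s \right)} = 9 \sqrt{2 + \left(\left(s^{2} + 1 s s s\right) + s\right)} = 9 \sqrt{2 + \left(\left(s^{2} + s s s\right) + s\right)} = 9 \sqrt{2 + \left(\left(s^{2} + s^{2} s\right) + s\right)} = 9 \sqrt{2 + \left(\left(s^{2} + s^{3}\right) + s\right)} = 9 \sqrt{2 + \left(s + s^{2} + s^{3}\right)} = 9 \sqrt{2 + s + s^{2} + s^{3}}$)
$R{\left(v,A \right)} = -6 + A$
$R{\left(8,15 \right)} - I{\left(w{\left(3 \right)} \right)} = \left(-6 + 15\right) - 9 \sqrt{2 + 3 + 3^{2} + 3^{3}} = 9 - 9 \sqrt{2 + 3 + 9 + 27} = 9 - 9 \sqrt{41}$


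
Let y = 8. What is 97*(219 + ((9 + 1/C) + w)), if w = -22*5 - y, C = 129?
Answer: 1376527/129 ≈ 10671.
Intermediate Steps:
w = -118 (w = -22*5 - 1*8 = -110 - 8 = -118)
97*(219 + ((9 + 1/C) + w)) = 97*(219 + ((9 + 1/129) - 118)) = 97*(219 + (1162/129 - 118)) = 97*(219 - 14060/129) = 97*(14191/129) = 1376527/129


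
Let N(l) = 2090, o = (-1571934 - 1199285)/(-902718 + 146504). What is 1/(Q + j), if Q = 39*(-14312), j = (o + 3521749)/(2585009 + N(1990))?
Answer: -1956400483186/1091997481700293743 ≈ -1.7916e-6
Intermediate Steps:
o = 2771219/756214 (o = -2771219/(-756214) = -2771219*(-1/756214) = 2771219/756214 ≈ 3.6646)
j = 2663198669505/1956400483186 (j = (2771219/756214 + 3521749)/(2585009 + 2090) = (2663198669505/756214)/2587099 = (2663198669505/756214)*(1/2587099) = 2663198669505/1956400483186 ≈ 1.3613)
Q = -558168
1/(Q + j) = 1/(-558168 + 2663198669505/1956400483186) = 1/(-1091997481700293743/1956400483186) = -1956400483186/1091997481700293743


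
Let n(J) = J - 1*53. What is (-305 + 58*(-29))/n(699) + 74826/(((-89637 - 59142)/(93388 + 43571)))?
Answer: -735618270493/10679026 ≈ -68884.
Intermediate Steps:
n(J) = -53 + J (n(J) = J - 53 = -53 + J)
(-305 + 58*(-29))/n(699) + 74826/(((-89637 - 59142)/(93388 + 43571))) = (-305 + 58*(-29))/(-53 + 699) + 74826/(((-89637 - 59142)/(93388 + 43571))) = (-305 - 1682)/646 + 74826/((-148779/136959)) = -1987*1/646 + 74826/((-148779*1/136959)) = -1987/646 + 74826/(-49593/45653) = -1987/646 + 74826*(-45653/49593) = -1987/646 - 1138677126/16531 = -735618270493/10679026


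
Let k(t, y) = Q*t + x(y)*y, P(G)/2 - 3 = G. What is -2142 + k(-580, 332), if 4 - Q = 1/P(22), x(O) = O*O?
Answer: 182949588/5 ≈ 3.6590e+7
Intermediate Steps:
P(G) = 6 + 2*G
x(O) = O²
Q = 199/50 (Q = 4 - 1/(6 + 2*22) = 4 - 1/(6 + 44) = 4 - 1/50 = 199/50 ≈ 3.9800)
k(t, y) = y³ + 199*t/50 (k(t, y) = 199*t/50 + y²*y = 199*t/50 + y³ = y³ + 199*t/50)
-2142 + k(-580, 332) = -2142 + (332³ + (199/50)*(-580)) = -2142 + (36594368 - 11542/5) = -2142 + 182960298/5 = 182949588/5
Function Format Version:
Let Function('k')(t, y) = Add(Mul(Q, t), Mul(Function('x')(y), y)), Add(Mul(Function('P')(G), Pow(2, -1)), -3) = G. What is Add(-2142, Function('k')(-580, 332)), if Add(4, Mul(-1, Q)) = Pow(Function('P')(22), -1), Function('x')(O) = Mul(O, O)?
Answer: Rational(182949588, 5) ≈ 3.6590e+7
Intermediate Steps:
Function('P')(G) = Add(6, Mul(2, G))
Function('x')(O) = Pow(O, 2)
Q = Rational(199, 50) (Q = Add(4, Mul(-1, Pow(Add(6, Mul(2, 22)), -1))) = Add(4, Mul(-1, Pow(Add(6, 44), -1))) = Add(4, Mul(-1, Pow(50, -1))) = Add(4, Mul(-1, Rational(1, 50))) = Add(4, Rational(-1, 50)) = Rational(199, 50) ≈ 3.9800)
Function('k')(t, y) = Add(Pow(y, 3), Mul(Rational(199, 50), t)) (Function('k')(t, y) = Add(Mul(Rational(199, 50), t), Mul(Pow(y, 2), y)) = Add(Mul(Rational(199, 50), t), Pow(y, 3)) = Add(Pow(y, 3), Mul(Rational(199, 50), t)))
Add(-2142, Function('k')(-580, 332)) = Add(-2142, Add(Pow(332, 3), Mul(Rational(199, 50), -580))) = Add(-2142, Add(36594368, Rational(-11542, 5))) = Add(-2142, Rational(182960298, 5)) = Rational(182949588, 5)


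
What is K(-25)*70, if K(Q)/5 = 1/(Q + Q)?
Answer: -7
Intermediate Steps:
K(Q) = 5/(2*Q) (K(Q) = 5/(Q + Q) = 5/((2*Q)) = 5*(1/(2*Q)) = 5/(2*Q))
K(-25)*70 = ((5/2)/(-25))*70 = ((5/2)*(-1/25))*70 = -1/10*70 = -7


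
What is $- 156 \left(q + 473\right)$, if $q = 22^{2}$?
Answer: $-149292$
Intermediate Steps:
$q = 484$
$- 156 \left(q + 473\right) = - 156 \left(484 + 473\right) = \left(-156\right) 957 = -149292$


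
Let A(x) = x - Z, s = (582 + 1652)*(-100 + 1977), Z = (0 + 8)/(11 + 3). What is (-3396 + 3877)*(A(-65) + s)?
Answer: 14118344227/7 ≈ 2.0169e+9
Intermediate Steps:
Z = 4/7 (Z = 8/14 = 8*(1/14) = 4/7 ≈ 0.57143)
s = 4193218 (s = 2234*1877 = 4193218)
A(x) = -4/7 + x (A(x) = x - 1*4/7 = x - 4/7 = -4/7 + x)
(-3396 + 3877)*(A(-65) + s) = (-3396 + 3877)*((-4/7 - 65) + 4193218) = 481*(-459/7 + 4193218) = 481*(29352067/7) = 14118344227/7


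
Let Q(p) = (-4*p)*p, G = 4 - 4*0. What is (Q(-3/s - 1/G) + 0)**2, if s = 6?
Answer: 81/16 ≈ 5.0625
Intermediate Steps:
G = 4 (G = 4 + 0 = 4)
Q(p) = -4*p**2
(Q(-3/s - 1/G) + 0)**2 = (-4*(-3/6 - 1/4)**2 + 0)**2 = (-4*(-3*1/6 - 1*1/4)**2 + 0)**2 = (-4*(-1/2 - 1/4)**2 + 0)**2 = (-4*(-3/4)**2 + 0)**2 = (-4*9/16 + 0)**2 = (-9/4 + 0)**2 = (-9/4)**2 = 81/16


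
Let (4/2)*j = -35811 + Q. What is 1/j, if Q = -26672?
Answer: -2/62483 ≈ -3.2009e-5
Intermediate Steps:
j = -62483/2 (j = (-35811 - 26672)/2 = (½)*(-62483) = -62483/2 ≈ -31242.)
1/j = 1/(-62483/2) = -2/62483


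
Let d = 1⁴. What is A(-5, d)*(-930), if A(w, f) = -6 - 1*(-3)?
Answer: 2790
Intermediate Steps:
d = 1
A(w, f) = -3 (A(w, f) = -6 + 3 = -3)
A(-5, d)*(-930) = -3*(-930) = 2790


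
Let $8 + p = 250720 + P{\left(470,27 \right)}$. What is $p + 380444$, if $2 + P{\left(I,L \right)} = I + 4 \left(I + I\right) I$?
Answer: $2398824$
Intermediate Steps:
$P{\left(I,L \right)} = -2 + I + 8 I^{2}$ ($P{\left(I,L \right)} = -2 + \left(I + 4 \left(I + I\right) I\right) = -2 + \left(I + 4 \cdot 2 I I\right) = -2 + \left(I + 8 I I\right) = -2 + \left(I + 8 I^{2}\right) = -2 + I + 8 I^{2}$)
$p = 2018380$ ($p = -8 + \left(250720 + \left(-2 + 470 + 8 \cdot 470^{2}\right)\right) = -8 + \left(250720 + \left(-2 + 470 + 8 \cdot 220900\right)\right) = -8 + \left(250720 + \left(-2 + 470 + 1767200\right)\right) = -8 + \left(250720 + 1767668\right) = -8 + 2018388 = 2018380$)
$p + 380444 = 2018380 + 380444 = 2398824$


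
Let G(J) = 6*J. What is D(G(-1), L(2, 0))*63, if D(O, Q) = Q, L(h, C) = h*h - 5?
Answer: -63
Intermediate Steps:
L(h, C) = -5 + h² (L(h, C) = h² - 5 = -5 + h²)
D(G(-1), L(2, 0))*63 = (-5 + 2²)*63 = (-5 + 4)*63 = -1*63 = -63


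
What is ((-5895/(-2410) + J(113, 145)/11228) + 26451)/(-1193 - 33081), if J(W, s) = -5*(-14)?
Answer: -2556488083/3312273634 ≈ -0.77182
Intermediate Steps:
J(W, s) = 70
((-5895/(-2410) + J(113, 145)/11228) + 26451)/(-1193 - 33081) = ((-5895/(-2410) + 70/11228) + 26451)/(-1193 - 33081) = ((-5895*(-1/2410) + 70*(1/11228)) + 26451)/(-34274) = ((1179/482 + 5/802) + 26451)*(-1/34274) = (236992/96641 + 26451)*(-1/34274) = (2556488083/96641)*(-1/34274) = -2556488083/3312273634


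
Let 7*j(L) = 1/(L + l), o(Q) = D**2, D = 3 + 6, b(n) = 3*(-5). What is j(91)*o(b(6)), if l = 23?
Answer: 27/266 ≈ 0.10150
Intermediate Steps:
b(n) = -15
D = 9
o(Q) = 81 (o(Q) = 9**2 = 81)
j(L) = 1/(7*(23 + L)) (j(L) = 1/(7*(L + 23)) = 1/(7*(23 + L)))
j(91)*o(b(6)) = (1/(7*(23 + 91)))*81 = ((1/7)/114)*81 = ((1/7)*(1/114))*81 = (1/798)*81 = 27/266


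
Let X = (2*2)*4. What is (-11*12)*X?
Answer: -2112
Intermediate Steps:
X = 16 (X = 4*4 = 16)
(-11*12)*X = -11*12*16 = -132*16 = -2112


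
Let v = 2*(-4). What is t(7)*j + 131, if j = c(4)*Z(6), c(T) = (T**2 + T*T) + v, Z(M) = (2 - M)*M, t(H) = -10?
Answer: 5891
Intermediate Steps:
v = -8
Z(M) = M*(2 - M)
c(T) = -8 + 2*T**2 (c(T) = (T**2 + T*T) - 8 = (T**2 + T**2) - 8 = 2*T**2 - 8 = -8 + 2*T**2)
j = -576 (j = (-8 + 2*4**2)*(6*(2 - 1*6)) = (-8 + 2*16)*(6*(2 - 6)) = (-8 + 32)*(6*(-4)) = 24*(-24) = -576)
t(7)*j + 131 = -10*(-576) + 131 = 5760 + 131 = 5891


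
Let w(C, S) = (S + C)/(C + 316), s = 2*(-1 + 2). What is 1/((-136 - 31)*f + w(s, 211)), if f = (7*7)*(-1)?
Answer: 106/867469 ≈ 0.00012219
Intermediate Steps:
f = -49 (f = 49*(-1) = -49)
s = 2 (s = 2*1 = 2)
w(C, S) = (C + S)/(316 + C)
1/((-136 - 31)*f + w(s, 211)) = 1/((-136 - 31)*(-49) + (2 + 211)/(316 + 2)) = 1/(-167*(-49) + 213/318) = 1/(8183 + (1/318)*213) = 1/(8183 + 71/106) = 1/(867469/106) = 106/867469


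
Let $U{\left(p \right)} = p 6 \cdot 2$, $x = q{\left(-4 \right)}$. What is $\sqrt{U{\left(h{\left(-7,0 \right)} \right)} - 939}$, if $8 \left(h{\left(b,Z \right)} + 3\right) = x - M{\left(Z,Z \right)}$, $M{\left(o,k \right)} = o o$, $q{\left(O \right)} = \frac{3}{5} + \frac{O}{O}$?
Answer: $\frac{i \sqrt{24315}}{5} \approx 31.187 i$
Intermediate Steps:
$q{\left(O \right)} = \frac{8}{5}$ ($q{\left(O \right)} = 3 \cdot \frac{1}{5} + 1 = \frac{3}{5} + 1 = \frac{8}{5}$)
$x = \frac{8}{5} \approx 1.6$
$M{\left(o,k \right)} = o^{2}$
$h{\left(b,Z \right)} = - \frac{14}{5} - \frac{Z^{2}}{8}$ ($h{\left(b,Z \right)} = -3 + \frac{\frac{8}{5} - Z^{2}}{8} = -3 - \left(- \frac{1}{5} + \frac{Z^{2}}{8}\right) = - \frac{14}{5} - \frac{Z^{2}}{8}$)
$U{\left(p \right)} = 12 p$ ($U{\left(p \right)} = 6 p 2 = 12 p$)
$\sqrt{U{\left(h{\left(-7,0 \right)} \right)} - 939} = \sqrt{12 \left(- \frac{14}{5} - \frac{0^{2}}{8}\right) - 939} = \sqrt{12 \left(- \frac{14}{5} - 0\right) - 939} = \sqrt{12 \left(- \frac{14}{5} + 0\right) - 939} = \sqrt{12 \left(- \frac{14}{5}\right) - 939} = \sqrt{- \frac{168}{5} - 939} = \sqrt{- \frac{4863}{5}} = \frac{i \sqrt{24315}}{5}$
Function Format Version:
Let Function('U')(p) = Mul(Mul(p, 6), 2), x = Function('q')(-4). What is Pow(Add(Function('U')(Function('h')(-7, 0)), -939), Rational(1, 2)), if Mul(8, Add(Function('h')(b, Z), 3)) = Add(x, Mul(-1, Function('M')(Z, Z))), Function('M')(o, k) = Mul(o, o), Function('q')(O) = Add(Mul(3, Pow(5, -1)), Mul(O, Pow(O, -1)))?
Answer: Mul(Rational(1, 5), I, Pow(24315, Rational(1, 2))) ≈ Mul(31.187, I)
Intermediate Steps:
Function('q')(O) = Rational(8, 5) (Function('q')(O) = Add(Mul(3, Rational(1, 5)), 1) = Add(Rational(3, 5), 1) = Rational(8, 5))
x = Rational(8, 5) ≈ 1.6000
Function('M')(o, k) = Pow(o, 2)
Function('h')(b, Z) = Add(Rational(-14, 5), Mul(Rational(-1, 8), Pow(Z, 2))) (Function('h')(b, Z) = Add(-3, Mul(Rational(1, 8), Add(Rational(8, 5), Mul(-1, Pow(Z, 2))))) = Add(-3, Add(Rational(1, 5), Mul(Rational(-1, 8), Pow(Z, 2)))) = Add(Rational(-14, 5), Mul(Rational(-1, 8), Pow(Z, 2))))
Function('U')(p) = Mul(12, p) (Function('U')(p) = Mul(Mul(6, p), 2) = Mul(12, p))
Pow(Add(Function('U')(Function('h')(-7, 0)), -939), Rational(1, 2)) = Pow(Add(Mul(12, Add(Rational(-14, 5), Mul(Rational(-1, 8), Pow(0, 2)))), -939), Rational(1, 2)) = Pow(Add(Mul(12, Add(Rational(-14, 5), Mul(Rational(-1, 8), 0))), -939), Rational(1, 2)) = Pow(Add(Mul(12, Add(Rational(-14, 5), 0)), -939), Rational(1, 2)) = Pow(Add(Mul(12, Rational(-14, 5)), -939), Rational(1, 2)) = Pow(Add(Rational(-168, 5), -939), Rational(1, 2)) = Pow(Rational(-4863, 5), Rational(1, 2)) = Mul(Rational(1, 5), I, Pow(24315, Rational(1, 2)))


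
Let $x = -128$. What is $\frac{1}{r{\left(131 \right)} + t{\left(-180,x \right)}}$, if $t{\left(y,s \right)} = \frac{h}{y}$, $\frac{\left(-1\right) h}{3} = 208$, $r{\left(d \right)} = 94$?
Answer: $\frac{15}{1462} \approx 0.01026$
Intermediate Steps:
$h = -624$ ($h = \left(-3\right) 208 = -624$)
$t{\left(y,s \right)} = - \frac{624}{y}$
$\frac{1}{r{\left(131 \right)} + t{\left(-180,x \right)}} = \frac{1}{94 - \frac{624}{-180}} = \frac{1}{94 - - \frac{52}{15}} = \frac{1}{94 + \frac{52}{15}} = \frac{1}{\frac{1462}{15}} = \frac{15}{1462}$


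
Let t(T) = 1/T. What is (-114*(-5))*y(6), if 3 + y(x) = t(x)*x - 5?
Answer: -3990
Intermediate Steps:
t(T) = 1/T
y(x) = -7 (y(x) = -3 + (x/x - 5) = -3 + (1 - 5) = -3 - 4 = -7)
(-114*(-5))*y(6) = -114*(-5)*(-7) = -19*(-30)*(-7) = 570*(-7) = -3990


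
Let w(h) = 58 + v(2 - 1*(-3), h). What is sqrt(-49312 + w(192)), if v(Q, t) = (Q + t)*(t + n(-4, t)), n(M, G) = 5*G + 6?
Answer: 2*sqrt(44718) ≈ 422.93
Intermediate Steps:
n(M, G) = 6 + 5*G
v(Q, t) = (6 + 6*t)*(Q + t) (v(Q, t) = (Q + t)*(t + (6 + 5*t)) = (Q + t)*(6 + 6*t) = (6 + 6*t)*(Q + t))
w(h) = 88 + 6*h**2 + 36*h (w(h) = 58 + (6*(2 - 1*(-3)) + 6*h + 6*h**2 + 6*(2 - 1*(-3))*h) = 58 + (6*(2 + 3) + 6*h + 6*h**2 + 6*(2 + 3)*h) = 58 + (6*5 + 6*h + 6*h**2 + 6*5*h) = 58 + (30 + 6*h + 6*h**2 + 30*h) = 58 + (30 + 6*h**2 + 36*h) = 88 + 6*h**2 + 36*h)
sqrt(-49312 + w(192)) = sqrt(-49312 + (88 + 6*192**2 + 36*192)) = sqrt(-49312 + (88 + 6*36864 + 6912)) = sqrt(-49312 + (88 + 221184 + 6912)) = sqrt(-49312 + 228184) = sqrt(178872) = 2*sqrt(44718)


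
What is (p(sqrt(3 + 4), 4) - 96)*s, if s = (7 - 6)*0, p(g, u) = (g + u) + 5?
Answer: 0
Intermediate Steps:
p(g, u) = 5 + g + u
s = 0 (s = 1*0 = 0)
(p(sqrt(3 + 4), 4) - 96)*s = ((5 + sqrt(3 + 4) + 4) - 96)*0 = ((5 + sqrt(7) + 4) - 96)*0 = ((9 + sqrt(7)) - 96)*0 = (-87 + sqrt(7))*0 = 0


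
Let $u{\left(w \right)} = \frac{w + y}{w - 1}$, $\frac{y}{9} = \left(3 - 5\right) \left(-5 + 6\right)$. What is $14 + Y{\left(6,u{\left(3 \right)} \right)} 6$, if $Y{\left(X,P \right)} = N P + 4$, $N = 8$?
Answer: $-322$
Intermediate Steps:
$y = -18$ ($y = 9 \left(3 - 5\right) \left(-5 + 6\right) = 9 \left(\left(-2\right) 1\right) = 9 \left(-2\right) = -18$)
$u{\left(w \right)} = \frac{-18 + w}{-1 + w}$ ($u{\left(w \right)} = \frac{w - 18}{w - 1} = \frac{-18 + w}{-1 + w}$)
$Y{\left(X,P \right)} = 4 + 8 P$ ($Y{\left(X,P \right)} = 8 P + 4 = 4 + 8 P$)
$14 + Y{\left(6,u{\left(3 \right)} \right)} 6 = 14 + \left(4 + 8 \frac{-18 + 3}{-1 + 3}\right) 6 = 14 + \left(4 + 8 \cdot \frac{1}{2} \left(-15\right)\right) 6 = 14 + \left(4 + 8 \left(- \frac{15}{2}\right)\right) 6 = 14 + \left(4 - 60\right) 6 = 14 - 336 = -322$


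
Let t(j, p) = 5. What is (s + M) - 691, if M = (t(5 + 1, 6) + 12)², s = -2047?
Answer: -2449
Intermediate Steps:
M = 289 (M = (5 + 12)² = 17² = 289)
(s + M) - 691 = (-2047 + 289) - 691 = -1758 - 691 = -2449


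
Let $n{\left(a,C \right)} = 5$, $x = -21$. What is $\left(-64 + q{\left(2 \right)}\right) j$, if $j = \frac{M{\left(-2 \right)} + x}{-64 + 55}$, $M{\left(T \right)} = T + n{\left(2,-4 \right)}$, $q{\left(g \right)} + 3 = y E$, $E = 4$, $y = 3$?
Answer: $-110$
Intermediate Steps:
$q{\left(g \right)} = 9$ ($q{\left(g \right)} = -3 + 3 \cdot 4 = -3 + 12 = 9$)
$M{\left(T \right)} = 5 + T$ ($M{\left(T \right)} = T + 5 = 5 + T$)
$j = 2$ ($j = \frac{\left(5 - 2\right) - 21}{-64 + 55} = \frac{3 - 21}{-9} = \left(-18\right) \left(- \frac{1}{9}\right) = 2$)
$\left(-64 + q{\left(2 \right)}\right) j = \left(-64 + 9\right) 2 = \left(-55\right) 2 = -110$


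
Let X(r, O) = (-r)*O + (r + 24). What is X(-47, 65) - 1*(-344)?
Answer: 3376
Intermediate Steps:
X(r, O) = 24 + r - O*r (X(r, O) = -O*r + (24 + r) = 24 + r - O*r)
X(-47, 65) - 1*(-344) = (24 - 47 - 1*65*(-47)) - 1*(-344) = (24 - 47 + 3055) + 344 = 3032 + 344 = 3376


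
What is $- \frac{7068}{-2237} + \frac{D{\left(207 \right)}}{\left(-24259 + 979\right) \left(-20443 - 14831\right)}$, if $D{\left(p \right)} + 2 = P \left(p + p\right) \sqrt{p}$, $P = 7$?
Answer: $\frac{2902045594243}{918488398320} + \frac{483 \sqrt{23}}{45621040} \approx 3.1596$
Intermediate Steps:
$D{\left(p \right)} = -2 + 14 p^{\frac{3}{2}}$ ($D{\left(p \right)} = -2 + 7 \left(p + p\right) \sqrt{p} = -2 + 7 \cdot 2 p \sqrt{p} = -2 + 14 p \sqrt{p} = -2 + 14 p^{\frac{3}{2}}$)
$- \frac{7068}{-2237} + \frac{D{\left(207 \right)}}{\left(-24259 + 979\right) \left(-20443 - 14831\right)} = - \frac{7068}{-2237} + \frac{-2 + 14 \cdot 207^{\frac{3}{2}}}{\left(-24259 + 979\right) \left(-20443 - 14831\right)} = \left(-7068\right) \left(- \frac{1}{2237}\right) + \frac{-2 + 14 \cdot 621 \sqrt{23}}{\left(-23280\right) \left(-35274\right)} = \frac{7068}{2237} + \frac{-2 + 8694 \sqrt{23}}{821178720} = \frac{7068}{2237} + \left(-2 + 8694 \sqrt{23}\right) \frac{1}{821178720} = \frac{7068}{2237} - \left(\frac{1}{410589360} - \frac{483 \sqrt{23}}{45621040}\right) = \frac{2902045594243}{918488398320} + \frac{483 \sqrt{23}}{45621040}$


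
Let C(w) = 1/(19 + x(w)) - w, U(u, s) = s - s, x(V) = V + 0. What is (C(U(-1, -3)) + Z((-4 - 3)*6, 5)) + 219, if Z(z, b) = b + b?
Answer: 4352/19 ≈ 229.05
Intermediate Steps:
x(V) = V
U(u, s) = 0
Z(z, b) = 2*b
C(w) = 1/(19 + w) - w
(C(U(-1, -3)) + Z((-4 - 3)*6, 5)) + 219 = ((1 - 1*0² - 19*0)/(19 + 0) + 2*5) + 219 = ((1 - 1*0 + 0)/19 + 10) + 219 = ((1 + 0 + 0)/19 + 10) + 219 = ((1/19)*1 + 10) + 219 = (1/19 + 10) + 219 = 191/19 + 219 = 4352/19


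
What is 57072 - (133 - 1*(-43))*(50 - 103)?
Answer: 66400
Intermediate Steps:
57072 - (133 - 1*(-43))*(50 - 103) = 57072 - (133 + 43)*(-53) = 57072 - 176*(-53) = 57072 - 1*(-9328) = 57072 + 9328 = 66400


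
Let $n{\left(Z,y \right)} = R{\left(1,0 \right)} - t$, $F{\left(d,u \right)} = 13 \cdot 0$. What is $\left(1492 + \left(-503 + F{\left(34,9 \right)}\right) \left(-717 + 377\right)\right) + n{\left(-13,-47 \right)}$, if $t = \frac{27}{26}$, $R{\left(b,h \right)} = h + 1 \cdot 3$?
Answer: $\frac{4485363}{26} \approx 1.7251 \cdot 10^{5}$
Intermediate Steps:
$F{\left(d,u \right)} = 0$
$R{\left(b,h \right)} = 3 + h$ ($R{\left(b,h \right)} = h + 3 = 3 + h$)
$t = \frac{27}{26}$ ($t = 27 \cdot \frac{1}{26} = \frac{27}{26} \approx 1.0385$)
$n{\left(Z,y \right)} = \frac{51}{26}$ ($n{\left(Z,y \right)} = \left(3 + 0\right) - \frac{27}{26} = 3 - \frac{27}{26} = \frac{51}{26}$)
$\left(1492 + \left(-503 + F{\left(34,9 \right)}\right) \left(-717 + 377\right)\right) + n{\left(-13,-47 \right)} = \left(1492 + \left(-503 + 0\right) \left(-717 + 377\right)\right) + \frac{51}{26} = \left(1492 - -171020\right) + \frac{51}{26} = \left(1492 + 171020\right) + \frac{51}{26} = 172512 + \frac{51}{26} = \frac{4485363}{26}$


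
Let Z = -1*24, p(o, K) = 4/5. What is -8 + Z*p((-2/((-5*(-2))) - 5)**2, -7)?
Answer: -136/5 ≈ -27.200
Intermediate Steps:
p(o, K) = 4/5 (p(o, K) = 4*(1/5) = 4/5)
Z = -24
-8 + Z*p((-2/((-5*(-2))) - 5)**2, -7) = -8 - 24*4/5 = -8 - 96/5 = -136/5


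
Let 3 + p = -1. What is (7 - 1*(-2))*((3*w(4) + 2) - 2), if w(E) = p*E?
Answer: -432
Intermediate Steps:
p = -4 (p = -3 - 1 = -4)
w(E) = -4*E
(7 - 1*(-2))*((3*w(4) + 2) - 2) = (7 - 1*(-2))*((3*(-4*4) + 2) - 2) = (7 + 2)*((3*(-16) + 2) - 2) = 9*((-48 + 2) - 2) = 9*(-46 - 2) = 9*(-48) = -432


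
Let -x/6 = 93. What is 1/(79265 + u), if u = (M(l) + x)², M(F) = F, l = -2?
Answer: 1/392865 ≈ 2.5454e-6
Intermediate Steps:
x = -558 (x = -6*93 = -558)
u = 313600 (u = (-2 - 558)² = (-560)² = 313600)
1/(79265 + u) = 1/(79265 + 313600) = 1/392865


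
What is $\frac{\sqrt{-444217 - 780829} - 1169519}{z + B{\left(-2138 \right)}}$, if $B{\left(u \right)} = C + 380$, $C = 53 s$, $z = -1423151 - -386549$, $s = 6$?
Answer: $\frac{1169519}{1035904} - \frac{i \sqrt{1225046}}{1035904} \approx 1.129 - 0.0010685 i$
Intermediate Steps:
$z = -1036602$ ($z = -1423151 + 386549 = -1036602$)
$C = 318$ ($C = 53 \cdot 6 = 318$)
$B{\left(u \right)} = 698$ ($B{\left(u \right)} = 318 + 380 = 698$)
$\frac{\sqrt{-444217 - 780829} - 1169519}{z + B{\left(-2138 \right)}} = \frac{\sqrt{-444217 - 780829} - 1169519}{-1036602 + 698} = \frac{\sqrt{-1225046} - 1169519}{-1035904} = \left(i \sqrt{1225046} - 1169519\right) \left(- \frac{1}{1035904}\right) = \left(-1169519 + i \sqrt{1225046}\right) \left(- \frac{1}{1035904}\right) = \frac{1169519}{1035904} - \frac{i \sqrt{1225046}}{1035904}$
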